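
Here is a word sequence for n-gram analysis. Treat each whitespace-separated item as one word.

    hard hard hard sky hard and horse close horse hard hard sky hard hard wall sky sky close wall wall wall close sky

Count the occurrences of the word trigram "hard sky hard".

Scanning the 21 overlapping trigram windows for "hard sky hard":
  position 3–5: hard sky hard
  position 11–13: hard sky hard

2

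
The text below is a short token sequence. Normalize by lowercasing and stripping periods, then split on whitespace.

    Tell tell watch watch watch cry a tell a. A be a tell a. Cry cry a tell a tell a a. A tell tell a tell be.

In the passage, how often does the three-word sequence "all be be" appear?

0

Scanning the 26 overlapping trigram windows for "all be be":
  (none found)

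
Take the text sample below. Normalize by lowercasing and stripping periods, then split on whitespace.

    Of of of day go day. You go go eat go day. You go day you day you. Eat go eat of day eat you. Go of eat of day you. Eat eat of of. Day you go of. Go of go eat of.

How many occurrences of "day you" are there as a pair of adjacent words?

Scanning the 43 overlapping bigram windows for "day you":
  position 6–7: day you
  position 12–13: day you
  position 15–16: day you
  position 17–18: day you
  position 30–31: day you
  position 36–37: day you

6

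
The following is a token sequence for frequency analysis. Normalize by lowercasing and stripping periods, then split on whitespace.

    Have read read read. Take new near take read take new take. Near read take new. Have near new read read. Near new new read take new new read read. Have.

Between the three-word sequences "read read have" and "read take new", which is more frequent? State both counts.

"read take new" (4 vs 1)

"read read have": 1 occurrence
"read take new": 4 occurrences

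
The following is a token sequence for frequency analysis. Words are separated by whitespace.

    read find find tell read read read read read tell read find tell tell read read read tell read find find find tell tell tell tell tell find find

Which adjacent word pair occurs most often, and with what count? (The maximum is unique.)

"read read", 6 times

Bigram frequencies (highest first):
  read read: 6
  tell tell: 5
  find find: 4
  tell read: 4
  read find: 3
  find tell: 3
  … (2 more, each ≤ 2)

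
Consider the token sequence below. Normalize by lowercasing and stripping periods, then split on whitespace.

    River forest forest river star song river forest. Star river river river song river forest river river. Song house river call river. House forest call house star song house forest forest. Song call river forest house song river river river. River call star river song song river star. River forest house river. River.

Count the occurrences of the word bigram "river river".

7

Scanning the 52 overlapping bigram windows for "river river":
  position 10–11: river river
  position 11–12: river river
  position 16–17: river river
  position 38–39: river river
  position 39–40: river river
  position 40–41: river river
  position 52–53: river river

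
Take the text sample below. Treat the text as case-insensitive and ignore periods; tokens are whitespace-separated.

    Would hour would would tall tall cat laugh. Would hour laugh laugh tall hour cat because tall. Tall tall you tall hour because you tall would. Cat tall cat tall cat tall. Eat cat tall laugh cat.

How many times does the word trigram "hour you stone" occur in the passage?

0

Scanning the 35 overlapping trigram windows for "hour you stone":
  (none found)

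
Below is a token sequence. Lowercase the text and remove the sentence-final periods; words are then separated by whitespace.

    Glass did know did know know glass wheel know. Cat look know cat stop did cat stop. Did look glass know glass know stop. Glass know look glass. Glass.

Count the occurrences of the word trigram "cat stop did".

Scanning the 27 overlapping trigram windows for "cat stop did":
  position 13–15: cat stop did
  position 16–18: cat stop did

2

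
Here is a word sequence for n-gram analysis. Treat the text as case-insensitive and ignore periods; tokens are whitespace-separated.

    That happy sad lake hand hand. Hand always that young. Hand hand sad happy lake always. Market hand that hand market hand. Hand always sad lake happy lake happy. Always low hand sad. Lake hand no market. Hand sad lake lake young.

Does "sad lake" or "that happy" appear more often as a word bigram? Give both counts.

"sad lake" (4 vs 1)

"sad lake": 4 occurrences
"that happy": 1 occurrence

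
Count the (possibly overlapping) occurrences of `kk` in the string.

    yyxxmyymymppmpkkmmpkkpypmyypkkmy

3

Sliding a length-2 window over the 32 characters (31 positions):
  position 15–16: kk
  position 20–21: kk
  position 29–30: kk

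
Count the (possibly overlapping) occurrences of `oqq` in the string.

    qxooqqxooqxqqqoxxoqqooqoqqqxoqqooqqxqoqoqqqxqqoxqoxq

6

Sliding a length-3 window over the 52 characters (50 positions):
  position 4–6: oqq
  position 18–20: oqq
  position 24–26: oqq
  position 29–31: oqq
  position 33–35: oqq
  position 40–42: oqq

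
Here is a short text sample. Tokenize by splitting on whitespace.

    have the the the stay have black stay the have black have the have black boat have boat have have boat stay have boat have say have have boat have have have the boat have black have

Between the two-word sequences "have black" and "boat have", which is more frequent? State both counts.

"have black": 4 occurrences
"boat have": 5 occurrences

"boat have" (5 vs 4)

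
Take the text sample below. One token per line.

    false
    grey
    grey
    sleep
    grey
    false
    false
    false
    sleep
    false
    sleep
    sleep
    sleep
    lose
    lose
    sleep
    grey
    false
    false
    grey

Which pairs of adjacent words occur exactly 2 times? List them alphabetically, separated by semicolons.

Bigram counts meeting the condition (exactly 2 times):
  false grey: 2
  false sleep: 2
  grey false: 2
  sleep grey: 2
  sleep sleep: 2

false grey; false sleep; grey false; sleep grey; sleep sleep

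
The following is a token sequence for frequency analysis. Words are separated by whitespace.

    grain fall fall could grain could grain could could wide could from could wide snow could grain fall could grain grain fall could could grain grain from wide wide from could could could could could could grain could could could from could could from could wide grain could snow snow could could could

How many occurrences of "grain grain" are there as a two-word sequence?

2

Scanning the 52 overlapping bigram windows for "grain grain":
  position 20–21: grain grain
  position 25–26: grain grain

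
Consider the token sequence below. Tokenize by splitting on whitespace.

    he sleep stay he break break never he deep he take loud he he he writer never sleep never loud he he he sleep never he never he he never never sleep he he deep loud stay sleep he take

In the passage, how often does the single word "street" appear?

0

Scanning the 40 tokens for "street":
  (none found)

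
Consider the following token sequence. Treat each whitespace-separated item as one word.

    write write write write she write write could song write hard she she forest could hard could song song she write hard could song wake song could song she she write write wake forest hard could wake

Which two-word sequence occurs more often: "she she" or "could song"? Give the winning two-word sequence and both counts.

"could song" (4 vs 2)

"she she": 2 occurrences
"could song": 4 occurrences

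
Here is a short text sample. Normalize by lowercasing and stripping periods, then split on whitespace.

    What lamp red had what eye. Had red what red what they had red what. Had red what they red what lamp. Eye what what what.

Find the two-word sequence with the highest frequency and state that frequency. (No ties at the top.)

"red what", 5 times

Bigram frequencies (highest first):
  red what: 5
  had red: 3
  what lamp: 2
  what they: 2
  what what: 2
  lamp red: 1
  … (10 more, each ≤ 1)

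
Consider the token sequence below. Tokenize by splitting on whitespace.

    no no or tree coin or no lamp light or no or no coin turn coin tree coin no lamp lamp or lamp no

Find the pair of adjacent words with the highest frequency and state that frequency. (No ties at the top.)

Bigram frequencies (highest first):
  or no: 3
  no or: 2
  tree coin: 2
  no lamp: 2
  no no: 1
  or tree: 1
  … (12 more, each ≤ 1)

"or no", 3 times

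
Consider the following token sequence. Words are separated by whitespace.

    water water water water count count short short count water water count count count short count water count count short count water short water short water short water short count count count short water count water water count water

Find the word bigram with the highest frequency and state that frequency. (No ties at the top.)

"count count", 6 times

Bigram frequencies (highest first):
  count count: 6
  water water: 5
  water count: 5
  count water: 5
  count short: 4
  short count: 4
  … (3 more, each ≤ 4)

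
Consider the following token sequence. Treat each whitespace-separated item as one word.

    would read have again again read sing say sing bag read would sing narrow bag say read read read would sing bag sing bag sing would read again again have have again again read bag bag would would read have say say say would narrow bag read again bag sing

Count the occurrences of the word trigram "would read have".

2

Scanning the 48 overlapping trigram windows for "would read have":
  position 1–3: would read have
  position 38–40: would read have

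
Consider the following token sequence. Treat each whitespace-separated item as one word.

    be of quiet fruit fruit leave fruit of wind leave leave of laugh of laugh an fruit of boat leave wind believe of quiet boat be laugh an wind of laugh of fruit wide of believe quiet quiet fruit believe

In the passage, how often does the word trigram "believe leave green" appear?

Scanning the 38 overlapping trigram windows for "believe leave green":
  (none found)

0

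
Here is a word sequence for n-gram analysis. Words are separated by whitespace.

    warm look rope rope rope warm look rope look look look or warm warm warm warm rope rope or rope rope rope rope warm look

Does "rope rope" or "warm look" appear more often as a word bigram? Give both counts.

"rope rope" (6 vs 3)

"rope rope": 6 occurrences
"warm look": 3 occurrences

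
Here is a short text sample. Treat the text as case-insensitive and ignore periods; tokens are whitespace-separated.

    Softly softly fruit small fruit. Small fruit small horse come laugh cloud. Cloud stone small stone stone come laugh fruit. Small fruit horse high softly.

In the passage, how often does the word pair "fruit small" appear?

Scanning the 24 overlapping bigram windows for "fruit small":
  position 3–4: fruit small
  position 5–6: fruit small
  position 7–8: fruit small
  position 20–21: fruit small

4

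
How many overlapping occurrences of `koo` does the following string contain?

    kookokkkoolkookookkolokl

4

Sliding a length-3 window over the 24 characters (22 positions):
  position 1–3: koo
  position 8–10: koo
  position 12–14: koo
  position 15–17: koo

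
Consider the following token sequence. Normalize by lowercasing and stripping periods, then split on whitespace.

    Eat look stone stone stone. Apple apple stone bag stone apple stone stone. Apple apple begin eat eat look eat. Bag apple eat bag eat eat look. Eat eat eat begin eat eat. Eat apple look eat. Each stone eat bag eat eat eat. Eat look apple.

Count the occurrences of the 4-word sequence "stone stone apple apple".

2

Scanning the 44 overlapping 4-gram windows for "stone stone apple apple":
  position 4–7: stone stone apple apple
  position 12–15: stone stone apple apple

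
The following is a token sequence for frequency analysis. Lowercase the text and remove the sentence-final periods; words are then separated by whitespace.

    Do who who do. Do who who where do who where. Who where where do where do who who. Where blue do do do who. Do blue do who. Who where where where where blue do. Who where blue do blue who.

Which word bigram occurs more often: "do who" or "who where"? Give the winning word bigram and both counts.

"do who": 7 occurrences
"who where": 6 occurrences

"do who" (7 vs 6)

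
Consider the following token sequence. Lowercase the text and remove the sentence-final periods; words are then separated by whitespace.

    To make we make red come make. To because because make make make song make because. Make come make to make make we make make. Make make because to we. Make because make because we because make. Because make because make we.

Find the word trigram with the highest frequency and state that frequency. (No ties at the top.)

Trigram frequencies (highest first):
  make because make: 4
  make make make: 3
  because make because: 3
  make we make: 2
  come make to: 2
  to make we: 1
  … (25 more, each ≤ 1)

"make because make", 4 times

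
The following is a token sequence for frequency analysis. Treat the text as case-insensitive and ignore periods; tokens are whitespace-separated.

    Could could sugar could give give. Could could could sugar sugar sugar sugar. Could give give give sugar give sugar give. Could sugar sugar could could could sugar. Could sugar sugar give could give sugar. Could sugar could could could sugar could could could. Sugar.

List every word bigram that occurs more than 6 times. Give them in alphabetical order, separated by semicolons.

Bigram counts meeting the condition (more than 6 times):
  could could: 9
  could sugar: 8
  sugar could: 7

could could; could sugar; sugar could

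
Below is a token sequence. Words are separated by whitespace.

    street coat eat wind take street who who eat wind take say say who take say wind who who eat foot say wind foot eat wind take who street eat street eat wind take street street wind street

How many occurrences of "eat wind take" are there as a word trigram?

4

Scanning the 36 overlapping trigram windows for "eat wind take":
  position 3–5: eat wind take
  position 9–11: eat wind take
  position 25–27: eat wind take
  position 32–34: eat wind take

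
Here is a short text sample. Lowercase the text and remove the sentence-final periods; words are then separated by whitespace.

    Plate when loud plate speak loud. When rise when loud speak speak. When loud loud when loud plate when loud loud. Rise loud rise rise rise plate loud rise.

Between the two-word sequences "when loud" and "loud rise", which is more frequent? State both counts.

"when loud": 5 occurrences
"loud rise": 3 occurrences

"when loud" (5 vs 3)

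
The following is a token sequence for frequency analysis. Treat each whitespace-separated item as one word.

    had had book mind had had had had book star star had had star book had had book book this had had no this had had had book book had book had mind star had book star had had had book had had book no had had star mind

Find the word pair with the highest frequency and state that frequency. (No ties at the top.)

Bigram frequencies (highest first):
  had had: 13
  had book: 8
  book had: 4
  star had: 3
  book star: 2
  had star: 2
  … (14 more, each ≤ 2)

"had had", 13 times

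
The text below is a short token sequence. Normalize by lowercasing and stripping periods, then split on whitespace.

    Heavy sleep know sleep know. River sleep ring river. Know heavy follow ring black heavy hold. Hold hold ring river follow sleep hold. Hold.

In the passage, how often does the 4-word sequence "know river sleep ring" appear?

Scanning the 21 overlapping 4-gram windows for "know river sleep ring":
  position 5–8: know river sleep ring

1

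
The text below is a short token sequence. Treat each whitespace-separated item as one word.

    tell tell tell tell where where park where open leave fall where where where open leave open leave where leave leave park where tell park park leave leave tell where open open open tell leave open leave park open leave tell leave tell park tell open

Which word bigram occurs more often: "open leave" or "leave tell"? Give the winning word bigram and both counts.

"open leave": 5 occurrences
"leave tell": 3 occurrences

"open leave" (5 vs 3)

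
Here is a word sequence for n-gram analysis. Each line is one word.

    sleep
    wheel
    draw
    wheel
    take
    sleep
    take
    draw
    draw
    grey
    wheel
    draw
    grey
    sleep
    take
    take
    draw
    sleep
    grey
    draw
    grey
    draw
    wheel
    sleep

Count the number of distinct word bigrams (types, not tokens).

16

24 tokens → 23 bigram windows in total.
Repeated bigrams (each contributes count−1 duplicates):
  draw grey: 3
  draw wheel: 2
  grey draw: 2
  sleep take: 2
  take draw: 2
  wheel draw: 2
7 duplicate windows → 23 − 7 = 16 distinct.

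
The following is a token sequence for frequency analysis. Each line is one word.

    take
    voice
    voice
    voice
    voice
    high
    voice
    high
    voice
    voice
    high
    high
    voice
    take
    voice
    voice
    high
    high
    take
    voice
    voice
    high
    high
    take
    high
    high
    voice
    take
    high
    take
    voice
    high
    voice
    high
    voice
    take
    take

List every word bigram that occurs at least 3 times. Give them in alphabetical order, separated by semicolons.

high high; high take; high voice; take voice; voice high; voice take; voice voice

Bigram counts meeting the condition (at least 3 times):
  high high: 4
  high take: 3
  high voice: 6
  take voice: 4
  voice high: 7
  voice take: 3
  voice voice: 6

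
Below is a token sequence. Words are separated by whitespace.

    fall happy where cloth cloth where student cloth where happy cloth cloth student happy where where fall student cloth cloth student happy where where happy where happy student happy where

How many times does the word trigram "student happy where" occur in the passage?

Scanning the 28 overlapping trigram windows for "student happy where":
  position 13–15: student happy where
  position 21–23: student happy where
  position 28–30: student happy where

3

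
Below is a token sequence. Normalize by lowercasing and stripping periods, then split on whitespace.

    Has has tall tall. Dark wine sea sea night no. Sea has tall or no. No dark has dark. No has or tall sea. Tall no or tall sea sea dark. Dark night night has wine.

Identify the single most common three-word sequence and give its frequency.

"or tall sea", 2 times

Trigram frequencies (highest first):
  or tall sea: 2
  has has tall: 1
  has tall tall: 1
  tall tall dark: 1
  tall dark wine: 1
  dark wine sea: 1
  … (27 more, each ≤ 1)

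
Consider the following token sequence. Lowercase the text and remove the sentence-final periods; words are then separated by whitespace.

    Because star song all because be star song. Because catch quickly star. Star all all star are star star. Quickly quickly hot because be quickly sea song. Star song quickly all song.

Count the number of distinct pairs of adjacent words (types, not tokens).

32 tokens → 31 bigram windows in total.
Repeated bigrams (each contributes count−1 duplicates):
  star song: 3
  because be: 2
  star star: 2
4 duplicate windows → 31 − 4 = 27 distinct.

27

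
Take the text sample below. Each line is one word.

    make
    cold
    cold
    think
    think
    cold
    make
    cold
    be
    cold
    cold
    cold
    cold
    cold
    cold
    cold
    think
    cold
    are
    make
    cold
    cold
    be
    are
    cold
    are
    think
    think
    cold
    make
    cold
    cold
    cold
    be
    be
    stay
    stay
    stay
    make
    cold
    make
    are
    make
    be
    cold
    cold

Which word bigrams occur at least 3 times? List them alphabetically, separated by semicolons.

cold be; cold cold; cold make; make cold; think cold

Bigram counts meeting the condition (at least 3 times):
  cold be: 3
  cold cold: 11
  cold make: 3
  make cold: 5
  think cold: 3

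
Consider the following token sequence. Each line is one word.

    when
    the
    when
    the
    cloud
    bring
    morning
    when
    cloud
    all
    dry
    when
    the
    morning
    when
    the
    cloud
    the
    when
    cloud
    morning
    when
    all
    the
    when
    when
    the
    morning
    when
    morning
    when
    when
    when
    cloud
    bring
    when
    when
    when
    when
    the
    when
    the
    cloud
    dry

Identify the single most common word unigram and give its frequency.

"when", 18 times

Unigram frequencies (highest first):
  when: 18
  the: 9
  cloud: 6
  morning: 5
  bring: 2
  all: 2
  … (1 more, each ≤ 2)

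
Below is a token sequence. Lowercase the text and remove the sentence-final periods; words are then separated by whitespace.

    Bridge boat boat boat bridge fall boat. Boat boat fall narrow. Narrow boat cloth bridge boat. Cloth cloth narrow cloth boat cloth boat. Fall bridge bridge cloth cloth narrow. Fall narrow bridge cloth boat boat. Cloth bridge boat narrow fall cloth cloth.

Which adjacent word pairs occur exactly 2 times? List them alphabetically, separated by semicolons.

boat fall; bridge cloth; cloth bridge; cloth narrow; fall narrow; narrow fall

Bigram counts meeting the condition (exactly 2 times):
  boat fall: 2
  bridge cloth: 2
  cloth bridge: 2
  cloth narrow: 2
  fall narrow: 2
  narrow fall: 2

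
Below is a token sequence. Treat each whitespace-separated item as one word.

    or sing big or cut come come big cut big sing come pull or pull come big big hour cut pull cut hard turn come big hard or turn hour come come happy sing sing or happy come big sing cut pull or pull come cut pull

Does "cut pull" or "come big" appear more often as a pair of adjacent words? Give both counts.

"come big" (4 vs 3)

"cut pull": 3 occurrences
"come big": 4 occurrences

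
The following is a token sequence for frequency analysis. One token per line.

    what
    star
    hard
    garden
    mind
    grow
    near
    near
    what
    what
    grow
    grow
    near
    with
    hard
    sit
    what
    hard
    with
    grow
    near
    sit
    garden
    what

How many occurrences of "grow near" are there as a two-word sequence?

3

Scanning the 23 overlapping bigram windows for "grow near":
  position 6–7: grow near
  position 12–13: grow near
  position 20–21: grow near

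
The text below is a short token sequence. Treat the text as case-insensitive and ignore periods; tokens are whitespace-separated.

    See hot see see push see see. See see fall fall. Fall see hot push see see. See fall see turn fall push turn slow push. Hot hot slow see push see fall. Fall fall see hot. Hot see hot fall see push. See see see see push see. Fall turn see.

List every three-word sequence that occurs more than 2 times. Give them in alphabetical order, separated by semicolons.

push see see; see push see; see see see

Trigram counts meeting the condition (more than 2 times):
  push see see: 3
  see push see: 4
  see see see: 5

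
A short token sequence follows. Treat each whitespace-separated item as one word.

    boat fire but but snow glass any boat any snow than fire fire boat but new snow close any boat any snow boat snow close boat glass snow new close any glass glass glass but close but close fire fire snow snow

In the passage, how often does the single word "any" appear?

Scanning the 42 tokens for "any":
  position 7: any
  position 9: any
  position 19: any
  position 21: any
  position 31: any

5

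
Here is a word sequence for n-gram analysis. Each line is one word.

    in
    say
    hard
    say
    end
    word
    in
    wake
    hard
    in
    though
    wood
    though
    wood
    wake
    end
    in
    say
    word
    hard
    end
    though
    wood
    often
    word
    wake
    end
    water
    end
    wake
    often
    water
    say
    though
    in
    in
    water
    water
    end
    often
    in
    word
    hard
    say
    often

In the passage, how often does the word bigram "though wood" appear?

Scanning the 44 overlapping bigram windows for "though wood":
  position 11–12: though wood
  position 13–14: though wood
  position 22–23: though wood

3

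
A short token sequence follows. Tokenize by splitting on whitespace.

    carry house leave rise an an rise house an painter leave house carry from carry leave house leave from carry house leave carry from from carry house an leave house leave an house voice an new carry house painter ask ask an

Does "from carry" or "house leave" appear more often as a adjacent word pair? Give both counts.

"house leave" (4 vs 3)

"from carry": 3 occurrences
"house leave": 4 occurrences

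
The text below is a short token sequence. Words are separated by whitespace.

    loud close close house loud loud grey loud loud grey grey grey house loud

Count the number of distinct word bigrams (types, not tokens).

9

14 tokens → 13 bigram windows in total.
Repeated bigrams (each contributes count−1 duplicates):
  grey grey: 2
  house loud: 2
  loud grey: 2
  loud loud: 2
4 duplicate windows → 13 − 4 = 9 distinct.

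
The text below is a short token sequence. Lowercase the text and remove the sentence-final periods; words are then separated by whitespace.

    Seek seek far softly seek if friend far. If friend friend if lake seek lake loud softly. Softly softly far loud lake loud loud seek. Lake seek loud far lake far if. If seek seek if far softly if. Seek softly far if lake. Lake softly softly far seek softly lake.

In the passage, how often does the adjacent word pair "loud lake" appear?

1

Scanning the 50 overlapping bigram windows for "loud lake":
  position 21–22: loud lake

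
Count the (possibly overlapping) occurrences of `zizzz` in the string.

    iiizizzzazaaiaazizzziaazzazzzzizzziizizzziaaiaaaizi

Sliding a length-5 window over the 51 characters (47 positions):
  position 4–8: zizzz
  position 16–20: zizzz
  position 30–34: zizzz
  position 37–41: zizzz

4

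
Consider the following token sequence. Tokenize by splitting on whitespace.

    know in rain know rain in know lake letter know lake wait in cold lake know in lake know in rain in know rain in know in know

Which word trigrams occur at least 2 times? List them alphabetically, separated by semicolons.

know in rain; know rain in; lake know in; rain in know

Trigram counts meeting the condition (at least 2 times):
  know in rain: 2
  know rain in: 2
  lake know in: 2
  rain in know: 3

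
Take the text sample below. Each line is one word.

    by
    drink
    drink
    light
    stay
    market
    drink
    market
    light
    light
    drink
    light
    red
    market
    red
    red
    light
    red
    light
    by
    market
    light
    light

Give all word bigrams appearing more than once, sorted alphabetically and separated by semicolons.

Bigram counts meeting the condition (more than once):
  drink light: 2
  light light: 2
  light red: 2
  market light: 2
  red light: 2

drink light; light light; light red; market light; red light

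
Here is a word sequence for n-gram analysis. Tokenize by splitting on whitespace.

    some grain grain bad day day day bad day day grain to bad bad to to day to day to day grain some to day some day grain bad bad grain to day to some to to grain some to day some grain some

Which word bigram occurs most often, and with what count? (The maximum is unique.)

Bigram frequencies (highest first):
  to day: 6
  day day: 3
  day grain: 3
  day to: 3
  grain some: 3
  some to: 3
  … (15 more, each ≤ 2)

"to day", 6 times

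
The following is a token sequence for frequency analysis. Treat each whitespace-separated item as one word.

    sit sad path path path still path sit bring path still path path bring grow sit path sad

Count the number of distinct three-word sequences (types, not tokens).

15

18 tokens → 16 trigram windows in total.
Repeated trigrams (each contributes count−1 duplicates):
  path still path: 2
1 duplicate windows → 16 − 1 = 15 distinct.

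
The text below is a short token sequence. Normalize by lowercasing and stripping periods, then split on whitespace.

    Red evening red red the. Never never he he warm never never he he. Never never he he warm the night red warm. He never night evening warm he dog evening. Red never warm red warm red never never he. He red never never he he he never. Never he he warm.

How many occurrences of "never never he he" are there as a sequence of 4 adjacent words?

6

Scanning the 49 overlapping 4-gram windows for "never never he he":
  position 6–9: never never he he
  position 11–14: never never he he
  position 15–18: never never he he
  position 38–41: never never he he
  position 43–46: never never he he
  position 48–51: never never he he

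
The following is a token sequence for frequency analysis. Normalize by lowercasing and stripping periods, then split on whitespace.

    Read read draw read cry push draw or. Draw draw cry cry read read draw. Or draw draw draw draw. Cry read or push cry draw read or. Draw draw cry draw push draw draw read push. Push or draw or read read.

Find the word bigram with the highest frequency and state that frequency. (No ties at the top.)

"draw draw", 6 times

Bigram frequencies (highest first):
  draw draw: 6
  or draw: 4
  read read: 3
  draw read: 3
  draw or: 3
  draw cry: 3
  … (15 more, each ≤ 2)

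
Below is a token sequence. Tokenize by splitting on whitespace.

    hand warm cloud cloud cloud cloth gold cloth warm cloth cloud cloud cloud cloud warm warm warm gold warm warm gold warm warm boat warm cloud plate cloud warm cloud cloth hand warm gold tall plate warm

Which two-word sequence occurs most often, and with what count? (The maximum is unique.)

Bigram frequencies (highest first):
  cloud cloud: 5
  warm warm: 4
  warm cloud: 3
  warm gold: 3
  hand warm: 2
  cloud cloth: 2
  … (15 more, each ≤ 2)

"cloud cloud", 5 times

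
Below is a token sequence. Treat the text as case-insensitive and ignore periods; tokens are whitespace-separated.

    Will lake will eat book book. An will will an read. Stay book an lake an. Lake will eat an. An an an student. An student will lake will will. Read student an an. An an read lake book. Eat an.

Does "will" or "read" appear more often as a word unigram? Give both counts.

"will": 8 occurrences
"read": 3 occurrences

"will" (8 vs 3)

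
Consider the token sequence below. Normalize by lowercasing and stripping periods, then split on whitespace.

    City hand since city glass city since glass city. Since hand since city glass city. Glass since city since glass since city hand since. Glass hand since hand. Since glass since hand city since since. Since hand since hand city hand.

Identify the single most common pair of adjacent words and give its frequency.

"hand since", 6 times

Bigram frequencies (highest first):
  hand since: 6
  since hand: 5
  since city: 4
  city since: 4
  since glass: 4
  city hand: 3
  … (6 more, each ≤ 3)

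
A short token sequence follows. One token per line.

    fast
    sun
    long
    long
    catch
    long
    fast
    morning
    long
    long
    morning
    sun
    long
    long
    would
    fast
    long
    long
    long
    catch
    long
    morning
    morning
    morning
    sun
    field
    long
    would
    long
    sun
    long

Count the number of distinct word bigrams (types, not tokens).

18

31 tokens → 30 bigram windows in total.
Repeated bigrams (each contributes count−1 duplicates):
  long long: 5
  sun long: 3
  catch long: 2
  long catch: 2
  long morning: 2
  long would: 2
  morning morning: 2
  morning sun: 2
12 duplicate windows → 30 − 12 = 18 distinct.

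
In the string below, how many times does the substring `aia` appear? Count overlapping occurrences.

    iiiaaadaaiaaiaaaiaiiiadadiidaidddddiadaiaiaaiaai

6

Sliding a length-3 window over the 48 characters (46 positions):
  position 9–11: aia
  position 12–14: aia
  position 16–18: aia
  position 39–41: aia
  position 41–43: aia
  position 44–46: aia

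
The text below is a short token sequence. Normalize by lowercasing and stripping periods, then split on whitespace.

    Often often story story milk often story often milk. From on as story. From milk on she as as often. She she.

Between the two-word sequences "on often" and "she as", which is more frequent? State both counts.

"she as" (1 vs 0)

"on often": 0 occurrences
"she as": 1 occurrence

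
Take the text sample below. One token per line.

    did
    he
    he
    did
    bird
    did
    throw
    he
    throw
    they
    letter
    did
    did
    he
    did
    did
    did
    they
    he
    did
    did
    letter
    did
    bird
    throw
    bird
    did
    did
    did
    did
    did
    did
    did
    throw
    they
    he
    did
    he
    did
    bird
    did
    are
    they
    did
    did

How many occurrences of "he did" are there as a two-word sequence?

5

Scanning the 44 overlapping bigram windows for "he did":
  position 3–4: he did
  position 14–15: he did
  position 19–20: he did
  position 36–37: he did
  position 38–39: he did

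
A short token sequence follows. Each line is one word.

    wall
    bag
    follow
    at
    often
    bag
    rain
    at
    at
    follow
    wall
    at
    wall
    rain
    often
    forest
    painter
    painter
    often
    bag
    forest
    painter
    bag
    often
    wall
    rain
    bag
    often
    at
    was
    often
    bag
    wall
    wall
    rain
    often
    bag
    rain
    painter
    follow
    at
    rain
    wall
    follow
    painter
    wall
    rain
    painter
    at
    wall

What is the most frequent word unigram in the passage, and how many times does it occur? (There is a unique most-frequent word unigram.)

Unigram frequencies (highest first):
  wall: 9
  bag: 7
  at: 7
  often: 7
  rain: 7
  painter: 6
  … (3 more, each ≤ 4)

"wall", 9 times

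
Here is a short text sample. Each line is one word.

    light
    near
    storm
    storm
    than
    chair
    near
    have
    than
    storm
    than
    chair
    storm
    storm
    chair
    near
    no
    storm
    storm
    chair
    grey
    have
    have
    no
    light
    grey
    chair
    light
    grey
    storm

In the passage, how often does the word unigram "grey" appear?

Scanning the 30 tokens for "grey":
  position 21: grey
  position 26: grey
  position 29: grey

3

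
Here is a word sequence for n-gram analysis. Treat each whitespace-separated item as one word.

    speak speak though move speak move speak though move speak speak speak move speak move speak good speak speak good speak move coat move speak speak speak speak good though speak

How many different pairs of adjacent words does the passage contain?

11

31 tokens → 30 bigram windows in total.
Repeated bigrams (each contributes count−1 duplicates):
  speak speak: 7
  move speak: 6
  speak move: 4
  speak good: 3
  good speak: 2
  speak though: 2
  though move: 2
19 duplicate windows → 30 − 19 = 11 distinct.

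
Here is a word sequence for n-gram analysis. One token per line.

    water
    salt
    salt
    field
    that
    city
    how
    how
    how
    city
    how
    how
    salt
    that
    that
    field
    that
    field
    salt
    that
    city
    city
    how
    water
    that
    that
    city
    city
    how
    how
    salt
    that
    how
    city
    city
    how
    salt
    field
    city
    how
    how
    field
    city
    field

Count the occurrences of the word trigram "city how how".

4

Scanning the 42 overlapping trigram windows for "city how how":
  position 6–8: city how how
  position 10–12: city how how
  position 28–30: city how how
  position 39–41: city how how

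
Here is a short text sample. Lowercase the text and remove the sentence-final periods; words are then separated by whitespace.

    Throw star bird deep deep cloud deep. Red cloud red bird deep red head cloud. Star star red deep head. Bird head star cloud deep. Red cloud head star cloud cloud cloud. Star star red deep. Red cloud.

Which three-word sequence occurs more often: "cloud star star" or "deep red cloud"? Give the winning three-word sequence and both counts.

"deep red cloud" (3 vs 2)

"cloud star star": 2 occurrences
"deep red cloud": 3 occurrences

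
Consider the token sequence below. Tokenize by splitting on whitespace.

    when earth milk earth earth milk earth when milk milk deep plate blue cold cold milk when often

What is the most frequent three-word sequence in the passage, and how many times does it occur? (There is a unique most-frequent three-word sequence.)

Trigram frequencies (highest first):
  earth milk earth: 2
  when earth milk: 1
  milk earth earth: 1
  earth earth milk: 1
  milk earth when: 1
  earth when milk: 1
  … (9 more, each ≤ 1)

"earth milk earth", 2 times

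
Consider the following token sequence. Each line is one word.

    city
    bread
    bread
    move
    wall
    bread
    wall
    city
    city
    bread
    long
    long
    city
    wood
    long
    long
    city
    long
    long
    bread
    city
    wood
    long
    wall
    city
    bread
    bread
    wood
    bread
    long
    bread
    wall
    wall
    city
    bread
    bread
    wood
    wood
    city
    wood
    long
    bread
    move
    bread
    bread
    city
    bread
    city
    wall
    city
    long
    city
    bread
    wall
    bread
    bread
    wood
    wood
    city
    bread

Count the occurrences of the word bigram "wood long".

Scanning the 59 overlapping bigram windows for "wood long":
  position 14–15: wood long
  position 22–23: wood long
  position 40–41: wood long

3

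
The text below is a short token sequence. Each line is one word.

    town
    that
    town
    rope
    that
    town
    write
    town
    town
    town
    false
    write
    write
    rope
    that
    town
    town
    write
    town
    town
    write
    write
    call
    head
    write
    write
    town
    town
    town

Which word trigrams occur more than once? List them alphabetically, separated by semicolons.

rope that town; town town town; town town write; town write town; write town town

Trigram counts meeting the condition (more than once):
  rope that town: 2
  town town town: 2
  town town write: 2
  town write town: 2
  write town town: 3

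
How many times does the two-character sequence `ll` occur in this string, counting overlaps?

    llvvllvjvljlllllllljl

Sliding a length-2 window over the 21 characters (20 positions):
  position 1–2: ll
  position 5–6: ll
  position 12–13: ll
  position 13–14: ll
  position 14–15: ll
  position 15–16: ll
  position 16–17: ll
  position 17–18: ll
  position 18–19: ll

9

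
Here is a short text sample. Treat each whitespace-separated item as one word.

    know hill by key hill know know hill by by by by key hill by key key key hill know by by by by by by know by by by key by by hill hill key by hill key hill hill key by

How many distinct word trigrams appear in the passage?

43 tokens → 41 trigram windows in total.
Repeated trigrams (each contributes count−1 duplicates):
  by by by: 7
  by by key: 2
  by key hill: 2
  hill by key: 2
  hill hill key: 2
  hill key by: 2
  key hill know: 2
  know by by: 2
  … (1 more repeated)
14 duplicate windows → 41 − 14 = 27 distinct.

27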